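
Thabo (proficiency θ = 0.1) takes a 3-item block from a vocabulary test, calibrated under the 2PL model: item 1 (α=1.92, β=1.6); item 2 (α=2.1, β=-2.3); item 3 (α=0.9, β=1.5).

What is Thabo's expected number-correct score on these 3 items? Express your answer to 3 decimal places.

1.268

P(θ) = 1 / (1 + exp(−α(θ − β)))
P_1 = 1/(1+e^{2.8800}) = 0.0532
P_2 = 1/(1+e^{-5.0400}) = 0.9936
P_3 = 1/(1+e^{1.2600}) = 0.2210
E[score] = 0.0532 + 0.9936 + 0.2210 = 1.2677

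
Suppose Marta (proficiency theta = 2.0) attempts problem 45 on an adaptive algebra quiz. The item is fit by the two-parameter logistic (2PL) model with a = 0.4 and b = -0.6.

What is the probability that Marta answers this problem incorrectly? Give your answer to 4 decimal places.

P(theta) = 1 / (1 + exp(−a(theta − b)))
Exponent: 0.4 × (2.0 − (-0.6)) = 1.0400
1/(1 + e^{-1.0400}) = 0.7389
P(incorrect) = 1 − 0.7389 = 0.2611

0.2611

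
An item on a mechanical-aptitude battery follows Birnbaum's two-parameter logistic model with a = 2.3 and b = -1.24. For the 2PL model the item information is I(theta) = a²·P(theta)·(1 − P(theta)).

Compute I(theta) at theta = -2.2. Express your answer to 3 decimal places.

P = 1/(1+e^{2.2080}) = 0.0990
P(1−P) = 0.0990 × 0.9010 = 0.0892
I = a² × P(1−P) = 2.3² × 0.0892 = 0.47201

0.472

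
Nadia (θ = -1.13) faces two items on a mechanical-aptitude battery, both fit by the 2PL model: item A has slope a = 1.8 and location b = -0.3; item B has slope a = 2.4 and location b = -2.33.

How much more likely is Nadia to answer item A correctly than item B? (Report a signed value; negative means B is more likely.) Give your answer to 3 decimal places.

-0.764

P(θ) = 1 / (1 + exp(−a(θ − b)))
P_A = 0.1833
P_B = 0.9468
P_A − P_B = -0.7635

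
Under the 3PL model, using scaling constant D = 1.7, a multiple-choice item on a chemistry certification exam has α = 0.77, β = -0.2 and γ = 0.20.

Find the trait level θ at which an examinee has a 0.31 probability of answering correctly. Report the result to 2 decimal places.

P(θ) = γ + (1 − γ) · 1 / (1 + exp(−D·α(θ − β)))
Remove guessing floor: (0.31 − 0.20)/(1 − 0.20) = 0.1375
logit = ln(0.1375/0.8625) = -1.8362
θ = β + logit/(1.7·α) = -0.2 + (-1.8362)/1.3090 = -1.6028

-1.60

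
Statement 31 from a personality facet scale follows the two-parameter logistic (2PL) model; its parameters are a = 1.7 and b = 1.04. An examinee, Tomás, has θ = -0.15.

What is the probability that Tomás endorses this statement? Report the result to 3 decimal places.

P(θ) = 1 / (1 + exp(−a(θ − b)))
Exponent: 1.7 × (-0.15 − 1.04) = -2.0230
1/(1 + e^{2.0230}) = 0.1168

0.117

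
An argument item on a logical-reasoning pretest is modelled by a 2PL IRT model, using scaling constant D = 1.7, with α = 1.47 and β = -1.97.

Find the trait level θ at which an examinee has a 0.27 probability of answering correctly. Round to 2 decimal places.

-2.37

P(θ) = 1 / (1 + exp(−D·α(θ − β)))
logit = ln(0.2700/0.7300) = -0.9946
θ = β + logit/(1.7·α) = -1.97 + (-0.9946)/2.4990 = -2.3680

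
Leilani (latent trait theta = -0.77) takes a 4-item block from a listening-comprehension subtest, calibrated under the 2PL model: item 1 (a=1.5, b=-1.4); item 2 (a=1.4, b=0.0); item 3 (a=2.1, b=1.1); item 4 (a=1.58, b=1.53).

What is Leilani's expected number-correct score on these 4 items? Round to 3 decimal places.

1.019

P(theta) = 1 / (1 + exp(−a(theta − b)))
P_1 = 1/(1+e^{-0.9450}) = 0.7201
P_2 = 1/(1+e^{1.0780}) = 0.2539
P_3 = 1/(1+e^{3.9270}) = 0.0193
P_4 = 1/(1+e^{3.6340}) = 0.0257
E[score] = 0.7201 + 0.2539 + 0.0193 + 0.0257 = 1.0190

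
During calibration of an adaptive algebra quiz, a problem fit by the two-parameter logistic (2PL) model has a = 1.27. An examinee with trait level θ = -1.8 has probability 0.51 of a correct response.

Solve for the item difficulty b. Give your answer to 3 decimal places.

P(θ) = 1 / (1 + exp(−a(θ − b)))
logit(0.51) = ln(0.51/0.49) = 0.0400
b = θ − logit/(a) = -1.8 − 0.0400/1.2700 = -1.8315

-1.832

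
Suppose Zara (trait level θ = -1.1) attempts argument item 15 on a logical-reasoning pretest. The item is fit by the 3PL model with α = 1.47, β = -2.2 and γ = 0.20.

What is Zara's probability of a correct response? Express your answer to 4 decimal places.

P(θ) = γ + (1 − γ) · 1 / (1 + exp(−α(θ − β)))
Exponent: 1.47 × (-1.1 − (-2.2)) = 1.6170
1/(1 + e^{-1.6170}) = 0.8344
P = 0.20 + 0.80 × 0.8344 = 0.8675

0.8675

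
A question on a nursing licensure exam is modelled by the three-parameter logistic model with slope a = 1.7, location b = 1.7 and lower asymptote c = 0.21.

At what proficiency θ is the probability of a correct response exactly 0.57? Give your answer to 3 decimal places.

1.595

P(θ) = c + (1 − c) · 1 / (1 + exp(−a(θ − b)))
Remove guessing floor: (0.57 − 0.21)/(1 − 0.21) = 0.4557
logit = ln(0.4557/0.5443) = -0.1777
θ = b + logit/(a) = 1.7 + (-0.1777)/1.7000 = 1.5955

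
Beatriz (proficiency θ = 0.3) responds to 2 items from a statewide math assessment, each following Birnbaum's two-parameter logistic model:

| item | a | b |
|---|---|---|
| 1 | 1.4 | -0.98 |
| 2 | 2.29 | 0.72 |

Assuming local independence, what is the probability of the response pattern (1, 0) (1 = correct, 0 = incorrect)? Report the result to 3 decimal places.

P(θ) = 1 / (1 + exp(−a(θ − b)))
P_1 = 1/(1+e^{-1.7920}) = 0.8572
P_2 = 1/(1+e^{0.9618}) = 0.2765
L = P_1 × (1−P_2) = 0.8572 × 0.7235 = 0.62015

0.620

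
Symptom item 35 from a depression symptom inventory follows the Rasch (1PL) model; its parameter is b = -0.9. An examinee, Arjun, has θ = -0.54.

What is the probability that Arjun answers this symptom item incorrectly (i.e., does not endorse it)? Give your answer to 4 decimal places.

0.4110

P(θ) = 1 / (1 + exp(−(θ − b)))
Exponent: (-0.54 − (-0.9)) = 0.3600
1/(1 + e^{-0.3600}) = 0.5890
P = 0.5890
P(incorrect) = 1 − 0.5890 = 0.4110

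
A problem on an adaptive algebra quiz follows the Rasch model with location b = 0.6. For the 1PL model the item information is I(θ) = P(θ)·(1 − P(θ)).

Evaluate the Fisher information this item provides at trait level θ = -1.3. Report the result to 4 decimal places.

0.1132

P = 1/(1+e^{1.9000}) = 0.1301
P(1−P) = 0.1301 × 0.8699 = 0.1132
I = P(1−P) = 0.11318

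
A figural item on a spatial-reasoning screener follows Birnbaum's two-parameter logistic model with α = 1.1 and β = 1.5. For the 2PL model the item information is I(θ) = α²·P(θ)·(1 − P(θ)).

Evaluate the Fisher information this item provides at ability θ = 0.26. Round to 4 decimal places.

P = 1/(1+e^{1.3640}) = 0.2036
P(1−P) = 0.2036 × 0.7964 = 0.1621
I = α² × P(1−P) = 1.1² × 0.1621 = 0.19619

0.1962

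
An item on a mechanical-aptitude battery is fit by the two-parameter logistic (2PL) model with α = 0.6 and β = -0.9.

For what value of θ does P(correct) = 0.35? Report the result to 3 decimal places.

P(θ) = 1 / (1 + exp(−α(θ − β)))
logit = ln(0.3500/0.6500) = -0.6190
θ = β + logit/(α) = -0.9 + (-0.6190)/0.6000 = -1.9317

-1.932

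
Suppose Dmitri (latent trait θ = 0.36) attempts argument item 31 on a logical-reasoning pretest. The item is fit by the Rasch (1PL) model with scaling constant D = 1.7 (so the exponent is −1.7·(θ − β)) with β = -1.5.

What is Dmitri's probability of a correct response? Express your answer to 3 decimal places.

0.959

P(θ) = 1 / (1 + exp(−D·(θ − β)))
Exponent: 1.7 × (0.36 − (-1.5)) = 3.1620
1/(1 + e^{-3.1620}) = 0.9594
P = 0.9594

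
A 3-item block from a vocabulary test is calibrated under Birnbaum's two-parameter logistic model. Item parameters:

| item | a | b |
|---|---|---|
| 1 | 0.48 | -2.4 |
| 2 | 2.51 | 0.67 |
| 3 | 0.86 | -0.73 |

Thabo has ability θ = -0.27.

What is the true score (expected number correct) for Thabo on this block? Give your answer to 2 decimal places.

P(θ) = 1 / (1 + exp(−a(θ − b)))
P_1 = 1/(1+e^{-1.0224}) = 0.7354
P_2 = 1/(1+e^{2.3594}) = 0.0863
P_3 = 1/(1+e^{-0.3956}) = 0.5976
E[score] = 0.7354 + 0.0863 + 0.5976 = 1.4194

1.42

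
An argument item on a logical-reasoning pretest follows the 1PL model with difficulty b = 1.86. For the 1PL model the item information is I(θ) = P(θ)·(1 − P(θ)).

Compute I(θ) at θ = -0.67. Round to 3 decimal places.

P = 1/(1+e^{2.5300}) = 0.0738
P(1−P) = 0.0738 × 0.9262 = 0.0683
I = P(1−P) = 0.06834

0.068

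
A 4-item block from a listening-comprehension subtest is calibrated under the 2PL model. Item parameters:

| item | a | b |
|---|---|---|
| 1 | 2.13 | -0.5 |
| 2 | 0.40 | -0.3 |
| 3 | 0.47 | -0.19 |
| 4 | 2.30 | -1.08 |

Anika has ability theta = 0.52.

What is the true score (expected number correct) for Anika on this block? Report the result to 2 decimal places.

3.04

P(theta) = 1 / (1 + exp(−a(theta − b)))
P_1 = 1/(1+e^{-2.1726}) = 0.8978
P_2 = 1/(1+e^{-0.3280}) = 0.5813
P_3 = 1/(1+e^{-0.3337}) = 0.5827
P_4 = 1/(1+e^{-3.6800}) = 0.9754
E[score] = 0.8978 + 0.5813 + 0.5827 + 0.9754 = 3.0371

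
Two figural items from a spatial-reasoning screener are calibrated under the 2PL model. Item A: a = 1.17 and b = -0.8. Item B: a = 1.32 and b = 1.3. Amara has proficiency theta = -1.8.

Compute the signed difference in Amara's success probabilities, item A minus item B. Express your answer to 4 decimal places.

0.2204

P(theta) = 1 / (1 + exp(−a(theta − b)))
P_A = 0.2369
P_B = 0.0164
P_A − P_B = 0.2204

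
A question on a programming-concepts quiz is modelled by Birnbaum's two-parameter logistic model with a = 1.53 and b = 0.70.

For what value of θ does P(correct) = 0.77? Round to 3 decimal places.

1.490

P(θ) = 1 / (1 + exp(−a(θ − b)))
logit = ln(0.7700/0.2300) = 1.2083
θ = b + logit/(a) = 0.70 + 1.2083/1.5300 = 1.4897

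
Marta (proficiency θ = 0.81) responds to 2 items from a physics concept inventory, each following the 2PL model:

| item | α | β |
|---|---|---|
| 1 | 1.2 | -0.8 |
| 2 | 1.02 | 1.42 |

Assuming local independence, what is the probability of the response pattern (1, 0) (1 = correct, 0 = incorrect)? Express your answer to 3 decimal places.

P(θ) = 1 / (1 + exp(−α(θ − β)))
P_1 = 1/(1+e^{-1.9320}) = 0.8735
P_2 = 1/(1+e^{0.6222}) = 0.3493
L = P_1 × (1−P_2) = 0.8735 × 0.6507 = 0.56838

0.568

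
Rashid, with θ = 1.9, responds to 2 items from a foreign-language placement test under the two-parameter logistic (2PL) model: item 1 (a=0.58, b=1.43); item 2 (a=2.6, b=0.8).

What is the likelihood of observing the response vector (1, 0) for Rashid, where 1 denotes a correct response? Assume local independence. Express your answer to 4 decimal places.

0.0308

P(θ) = 1 / (1 + exp(−a(θ − b)))
P_1 = 1/(1+e^{-0.2726}) = 0.5677
P_2 = 1/(1+e^{-2.8600}) = 0.9458
L = P_1 × (1−P_2) = 0.5677 × 0.0542 = 0.03075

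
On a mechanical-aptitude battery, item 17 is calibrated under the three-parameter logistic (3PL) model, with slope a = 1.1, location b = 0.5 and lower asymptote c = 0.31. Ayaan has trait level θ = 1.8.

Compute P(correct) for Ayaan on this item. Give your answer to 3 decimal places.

0.867

P(θ) = c + (1 − c) · 1 / (1 + exp(−a(θ − b)))
Exponent: 1.1 × (1.8 − 0.5) = 1.4300
1/(1 + e^{-1.4300}) = 0.8069
P = 0.31 + 0.69 × 0.8069 = 0.8668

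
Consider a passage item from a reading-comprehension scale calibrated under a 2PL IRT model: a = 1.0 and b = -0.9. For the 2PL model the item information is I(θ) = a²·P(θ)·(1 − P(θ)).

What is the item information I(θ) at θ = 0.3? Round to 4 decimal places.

0.1779

P = 1/(1+e^{-1.2000}) = 0.7685
P(1−P) = 0.7685 × 0.2315 = 0.1779
I = a² × P(1−P) = 1.0² × 0.1779 = 0.17789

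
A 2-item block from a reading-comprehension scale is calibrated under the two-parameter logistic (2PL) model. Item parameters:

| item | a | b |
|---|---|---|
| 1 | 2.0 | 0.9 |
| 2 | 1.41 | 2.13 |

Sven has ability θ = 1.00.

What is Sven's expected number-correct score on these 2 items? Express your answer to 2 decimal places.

0.72

P(θ) = 1 / (1 + exp(−a(θ − b)))
P_1 = 1/(1+e^{-0.2000}) = 0.5498
P_2 = 1/(1+e^{1.5933}) = 0.1689
E[score] = 0.5498 + 0.1689 = 0.7188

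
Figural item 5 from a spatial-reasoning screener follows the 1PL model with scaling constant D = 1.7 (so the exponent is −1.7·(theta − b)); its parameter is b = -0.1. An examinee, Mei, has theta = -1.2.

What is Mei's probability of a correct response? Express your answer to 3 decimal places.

P(theta) = 1 / (1 + exp(−D·(theta − b)))
Exponent: 1.7 × (-1.2 − (-0.1)) = -1.8700
1/(1 + e^{1.8700}) = 0.1335
P = 0.1335

0.134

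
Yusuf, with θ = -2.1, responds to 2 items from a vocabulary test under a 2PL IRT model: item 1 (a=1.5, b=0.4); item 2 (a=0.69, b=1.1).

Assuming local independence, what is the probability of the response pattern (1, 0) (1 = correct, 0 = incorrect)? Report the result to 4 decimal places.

0.0207

P(θ) = 1 / (1 + exp(−a(θ − b)))
P_1 = 1/(1+e^{3.7500}) = 0.0230
P_2 = 1/(1+e^{2.2080}) = 0.0990
L = P_1 × (1−P_2) = 0.0230 × 0.9010 = 0.02070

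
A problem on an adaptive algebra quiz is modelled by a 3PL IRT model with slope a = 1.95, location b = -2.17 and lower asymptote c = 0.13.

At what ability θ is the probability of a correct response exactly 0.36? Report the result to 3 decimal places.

-2.695

P(θ) = c + (1 − c) · 1 / (1 + exp(−a(θ − b)))
Remove guessing floor: (0.36 − 0.13)/(1 − 0.13) = 0.2644
logit = ln(0.2644/0.7356) = -1.0234
θ = b + logit/(a) = -2.17 + (-1.0234)/1.9500 = -2.6948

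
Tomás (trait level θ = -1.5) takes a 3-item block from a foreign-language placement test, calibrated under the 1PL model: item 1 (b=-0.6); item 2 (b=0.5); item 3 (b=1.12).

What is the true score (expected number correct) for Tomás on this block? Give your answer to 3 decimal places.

0.476

P(θ) = 1 / (1 + exp(−(θ − b)))
P_1 = 1/(1+e^{0.9000}) = 0.2891
P_2 = 1/(1+e^{2.0000}) = 0.1192
P_3 = 1/(1+e^{2.6200}) = 0.0679
E[score] = 0.2891 + 0.1192 + 0.0679 = 0.4761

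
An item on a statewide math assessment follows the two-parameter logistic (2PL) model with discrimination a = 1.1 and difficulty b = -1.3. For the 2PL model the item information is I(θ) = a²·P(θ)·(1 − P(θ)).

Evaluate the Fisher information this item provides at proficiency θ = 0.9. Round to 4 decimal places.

P = 1/(1+e^{-2.4200}) = 0.9183
P(1−P) = 0.9183 × 0.0817 = 0.0750
I = a² × P(1−P) = 1.1² × 0.0750 = 0.09074

0.0907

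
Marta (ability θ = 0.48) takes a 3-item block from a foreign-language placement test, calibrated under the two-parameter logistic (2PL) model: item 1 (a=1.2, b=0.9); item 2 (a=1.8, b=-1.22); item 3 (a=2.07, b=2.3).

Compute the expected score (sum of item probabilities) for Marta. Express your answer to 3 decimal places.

P(θ) = 1 / (1 + exp(−a(θ − b)))
P_1 = 1/(1+e^{0.5040}) = 0.3766
P_2 = 1/(1+e^{-3.0600}) = 0.9552
P_3 = 1/(1+e^{3.7674}) = 0.0226
E[score] = 0.3766 + 0.9552 + 0.0226 = 1.3544

1.354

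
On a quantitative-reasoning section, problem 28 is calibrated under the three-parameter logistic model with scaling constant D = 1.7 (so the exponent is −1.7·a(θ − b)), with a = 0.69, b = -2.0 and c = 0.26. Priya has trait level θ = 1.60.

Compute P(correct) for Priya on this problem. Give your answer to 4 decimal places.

P(θ) = c + (1 − c) · 1 / (1 + exp(−D·a(θ − b)))
Exponent: 1.7 × 0.69 × (1.60 − (-2.0)) = 4.2228
1/(1 + e^{-4.2228}) = 0.9856
P = 0.26 + 0.74 × 0.9856 = 0.9893

0.9893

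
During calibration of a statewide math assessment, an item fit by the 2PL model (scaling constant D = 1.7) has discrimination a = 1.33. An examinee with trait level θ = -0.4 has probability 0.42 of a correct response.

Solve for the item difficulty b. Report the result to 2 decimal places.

P(θ) = 1 / (1 + exp(−D·a(θ − b)))
logit(0.42) = ln(0.42/0.58) = -0.3228
b = θ − logit/(1.7·a) = -0.4 − (-0.3228)/2.2610 = -0.2572

-0.26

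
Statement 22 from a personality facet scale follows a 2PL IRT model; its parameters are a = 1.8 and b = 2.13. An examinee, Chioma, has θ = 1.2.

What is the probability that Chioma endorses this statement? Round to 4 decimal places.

P(θ) = 1 / (1 + exp(−a(θ − b)))
Exponent: 1.8 × (1.2 − 2.13) = -1.6740
1/(1 + e^{1.6740}) = 0.1579

0.1579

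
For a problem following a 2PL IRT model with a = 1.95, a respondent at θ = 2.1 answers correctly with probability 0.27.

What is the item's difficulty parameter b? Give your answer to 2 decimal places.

P(θ) = 1 / (1 + exp(−a(θ − b)))
logit(0.27) = ln(0.27/0.73) = -0.9946
b = θ − logit/(a) = 2.1 − (-0.9946)/1.9500 = 2.6101

2.61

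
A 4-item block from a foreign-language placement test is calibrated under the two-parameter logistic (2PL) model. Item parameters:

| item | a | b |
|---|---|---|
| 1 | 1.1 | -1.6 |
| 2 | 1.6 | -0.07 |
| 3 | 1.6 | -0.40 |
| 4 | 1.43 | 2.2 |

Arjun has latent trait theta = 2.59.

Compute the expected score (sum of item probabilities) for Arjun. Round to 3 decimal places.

P(theta) = 1 / (1 + exp(−a(theta − b)))
P_1 = 1/(1+e^{-4.6090}) = 0.9901
P_2 = 1/(1+e^{-4.2560}) = 0.9860
P_3 = 1/(1+e^{-4.7840}) = 0.9917
P_4 = 1/(1+e^{-0.5577}) = 0.6359
E[score] = 0.9901 + 0.9860 + 0.9917 + 0.6359 = 3.6038

3.604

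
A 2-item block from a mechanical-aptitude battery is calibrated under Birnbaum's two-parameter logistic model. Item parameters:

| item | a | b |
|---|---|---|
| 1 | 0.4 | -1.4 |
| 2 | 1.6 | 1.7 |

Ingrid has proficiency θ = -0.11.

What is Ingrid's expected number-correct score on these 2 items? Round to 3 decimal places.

0.679

P(θ) = 1 / (1 + exp(−a(θ − b)))
P_1 = 1/(1+e^{-0.5160}) = 0.6262
P_2 = 1/(1+e^{2.8960}) = 0.0524
E[score] = 0.6262 + 0.0524 = 0.6786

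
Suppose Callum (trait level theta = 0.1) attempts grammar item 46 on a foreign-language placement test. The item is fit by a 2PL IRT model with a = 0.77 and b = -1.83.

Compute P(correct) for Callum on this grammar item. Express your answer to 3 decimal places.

0.815

P(theta) = 1 / (1 + exp(−a(theta − b)))
Exponent: 0.77 × (0.1 − (-1.83)) = 1.4861
1/(1 + e^{-1.4861}) = 0.8155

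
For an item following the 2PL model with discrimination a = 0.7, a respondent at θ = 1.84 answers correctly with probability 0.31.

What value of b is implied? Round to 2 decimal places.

P(θ) = 1 / (1 + exp(−a(θ − b)))
logit(0.31) = ln(0.31/0.69) = -0.8001
b = θ − logit/(a) = 1.84 − (-0.8001)/0.7000 = 2.9830

2.98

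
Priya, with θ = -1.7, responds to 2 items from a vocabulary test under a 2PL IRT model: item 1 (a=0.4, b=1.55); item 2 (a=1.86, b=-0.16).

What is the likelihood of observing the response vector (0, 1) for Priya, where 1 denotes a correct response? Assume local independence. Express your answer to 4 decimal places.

P(θ) = 1 / (1 + exp(−a(θ − b)))
P_1 = 1/(1+e^{1.3000}) = 0.2142
P_2 = 1/(1+e^{2.8644}) = 0.0539
L = (1−P_1) × P_2 = 0.7858 × 0.0539 = 0.04239

0.0424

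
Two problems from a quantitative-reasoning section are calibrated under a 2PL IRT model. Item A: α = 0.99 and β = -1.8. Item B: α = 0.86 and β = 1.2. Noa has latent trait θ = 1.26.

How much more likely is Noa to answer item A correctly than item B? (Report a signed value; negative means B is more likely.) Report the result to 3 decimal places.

P(θ) = 1 / (1 + exp(−α(θ − β)))
P_A = 0.9539
P_B = 0.5129
P_A − P_B = 0.4410

0.441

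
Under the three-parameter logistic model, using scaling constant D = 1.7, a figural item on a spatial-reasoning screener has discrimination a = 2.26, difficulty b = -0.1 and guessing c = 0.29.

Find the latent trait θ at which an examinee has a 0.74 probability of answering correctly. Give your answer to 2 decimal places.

0.04

P(θ) = c + (1 − c) · 1 / (1 + exp(−D·a(θ − b)))
Remove guessing floor: (0.74 − 0.29)/(1 − 0.29) = 0.6338
logit = ln(0.6338/0.3662) = 0.5486
θ = b + logit/(1.7·a) = -0.1 + 0.5486/3.8420 = 0.0428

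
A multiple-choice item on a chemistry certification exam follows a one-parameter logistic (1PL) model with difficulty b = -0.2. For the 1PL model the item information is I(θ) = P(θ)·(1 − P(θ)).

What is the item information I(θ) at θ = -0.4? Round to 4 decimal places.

0.2475

P = 1/(1+e^{0.2000}) = 0.4502
P(1−P) = 0.4502 × 0.5498 = 0.2475
I = P(1−P) = 0.24752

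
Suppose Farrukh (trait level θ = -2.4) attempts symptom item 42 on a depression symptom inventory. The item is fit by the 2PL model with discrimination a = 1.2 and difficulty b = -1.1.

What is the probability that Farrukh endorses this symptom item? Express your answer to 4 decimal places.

0.1736

P(θ) = 1 / (1 + exp(−a(θ − b)))
Exponent: 1.2 × (-2.4 − (-1.1)) = -1.5600
1/(1 + e^{1.5600}) = 0.1736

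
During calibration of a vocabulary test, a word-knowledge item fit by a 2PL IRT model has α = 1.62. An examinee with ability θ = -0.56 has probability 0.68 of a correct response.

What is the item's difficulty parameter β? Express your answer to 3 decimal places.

P(θ) = 1 / (1 + exp(−α(θ − β)))
logit(0.68) = ln(0.68/0.32) = 0.7538
β = θ − logit/(α) = -0.56 − 0.7538/1.6200 = -1.0253

-1.025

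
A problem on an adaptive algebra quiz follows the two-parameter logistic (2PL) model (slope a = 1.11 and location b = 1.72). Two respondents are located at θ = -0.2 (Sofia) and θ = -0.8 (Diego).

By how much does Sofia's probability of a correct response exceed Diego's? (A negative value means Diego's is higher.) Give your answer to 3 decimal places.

0.049

P(θ) = 1 / (1 + exp(−a(θ − b)))
P(Sofia) = 0.1061  [exponent -2.1312]
P(Diego) = 0.0575  [exponent -2.7972]
Difference = 0.1061 − 0.0575 = 0.0486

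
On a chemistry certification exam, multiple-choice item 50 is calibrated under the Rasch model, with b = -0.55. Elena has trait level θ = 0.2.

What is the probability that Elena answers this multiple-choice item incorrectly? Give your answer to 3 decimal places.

P(θ) = 1 / (1 + exp(−(θ − b)))
Exponent: (0.2 − (-0.55)) = 0.7500
1/(1 + e^{-0.7500}) = 0.6792
P = 0.6792
P(incorrect) = 1 − 0.6792 = 0.3208

0.321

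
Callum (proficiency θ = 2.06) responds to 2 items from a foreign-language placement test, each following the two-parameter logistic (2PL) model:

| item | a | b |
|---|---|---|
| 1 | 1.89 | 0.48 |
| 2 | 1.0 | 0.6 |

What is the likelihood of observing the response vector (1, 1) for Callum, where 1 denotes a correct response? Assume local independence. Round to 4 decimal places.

0.7725

P(θ) = 1 / (1 + exp(−a(θ − b)))
P_1 = 1/(1+e^{-2.9862}) = 0.9519
P_2 = 1/(1+e^{-1.4600}) = 0.8115
L = P_1 × P_2 = 0.9519 × 0.8115 = 0.77254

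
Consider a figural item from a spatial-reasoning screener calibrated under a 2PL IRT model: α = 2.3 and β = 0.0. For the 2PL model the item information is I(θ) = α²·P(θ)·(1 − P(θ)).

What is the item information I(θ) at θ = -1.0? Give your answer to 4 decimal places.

P = 1/(1+e^{2.3000}) = 0.0911
P(1−P) = 0.0911 × 0.9089 = 0.0828
I = α² × P(1−P) = 2.3² × 0.0828 = 0.43812

0.4381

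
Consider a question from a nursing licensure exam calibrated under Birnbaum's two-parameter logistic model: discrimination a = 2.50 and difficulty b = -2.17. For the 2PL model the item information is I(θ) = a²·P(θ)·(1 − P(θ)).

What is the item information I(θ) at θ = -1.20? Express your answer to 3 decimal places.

P = 1/(1+e^{-2.4250}) = 0.9187
P(1−P) = 0.9187 × 0.0813 = 0.0747
I = a² × P(1−P) = 2.50² × 0.0747 = 0.46674

0.467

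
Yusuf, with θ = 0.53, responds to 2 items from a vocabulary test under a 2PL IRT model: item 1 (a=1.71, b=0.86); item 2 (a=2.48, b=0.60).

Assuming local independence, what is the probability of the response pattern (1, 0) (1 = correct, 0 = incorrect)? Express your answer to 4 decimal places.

0.1970

P(θ) = 1 / (1 + exp(−a(θ − b)))
P_1 = 1/(1+e^{0.5643}) = 0.3626
P_2 = 1/(1+e^{0.1736}) = 0.4567
L = P_1 × (1−P_2) = 0.3626 × 0.5433 = 0.19697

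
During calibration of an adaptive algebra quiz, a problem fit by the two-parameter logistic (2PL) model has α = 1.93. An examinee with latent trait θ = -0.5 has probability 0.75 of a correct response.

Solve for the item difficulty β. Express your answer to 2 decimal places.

-1.07

P(θ) = 1 / (1 + exp(−α(θ − β)))
logit(0.75) = ln(0.75/0.25) = 1.0986
β = θ − logit/(α) = -0.5 − 1.0986/1.9300 = -1.0692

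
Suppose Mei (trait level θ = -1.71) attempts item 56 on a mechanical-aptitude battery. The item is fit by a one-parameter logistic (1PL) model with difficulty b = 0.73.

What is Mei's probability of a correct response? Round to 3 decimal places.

0.080

P(θ) = 1 / (1 + exp(−(θ − b)))
Exponent: (-1.71 − 0.73) = -2.4400
1/(1 + e^{2.4400}) = 0.0802
P = 0.0802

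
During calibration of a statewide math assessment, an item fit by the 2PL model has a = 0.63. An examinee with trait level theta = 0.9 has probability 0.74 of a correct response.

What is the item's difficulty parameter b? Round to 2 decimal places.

P(theta) = 1 / (1 + exp(−a(theta − b)))
logit(0.74) = ln(0.74/0.26) = 1.0460
b = theta − logit/(a) = 0.9 − 1.0460/0.6300 = -0.7603

-0.76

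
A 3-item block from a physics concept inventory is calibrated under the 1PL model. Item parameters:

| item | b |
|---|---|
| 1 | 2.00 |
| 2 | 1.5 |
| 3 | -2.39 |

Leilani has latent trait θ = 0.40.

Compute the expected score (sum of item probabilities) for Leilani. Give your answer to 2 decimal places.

P(θ) = 1 / (1 + exp(−(θ − b)))
P_1 = 1/(1+e^{1.6000}) = 0.1680
P_2 = 1/(1+e^{1.1000}) = 0.2497
P_3 = 1/(1+e^{-2.7900}) = 0.9421
E[score] = 0.1680 + 0.2497 + 0.9421 = 1.3599

1.36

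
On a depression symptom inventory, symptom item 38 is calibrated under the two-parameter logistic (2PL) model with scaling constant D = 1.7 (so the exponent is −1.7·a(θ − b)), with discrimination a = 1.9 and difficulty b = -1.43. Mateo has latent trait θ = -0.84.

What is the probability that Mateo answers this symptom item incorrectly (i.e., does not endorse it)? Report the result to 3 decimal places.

0.129

P(θ) = 1 / (1 + exp(−D·a(θ − b)))
Exponent: 1.7 × 1.9 × (-0.84 − (-1.43)) = 1.9057
1/(1 + e^{-1.9057}) = 0.8705
P = 0.8705
P(incorrect) = 1 − 0.8705 = 0.1295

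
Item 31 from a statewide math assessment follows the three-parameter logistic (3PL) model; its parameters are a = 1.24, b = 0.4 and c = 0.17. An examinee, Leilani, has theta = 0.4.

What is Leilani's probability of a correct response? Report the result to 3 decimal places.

P(theta) = c + (1 − c) · 1 / (1 + exp(−a(theta − b)))
Exponent: 1.24 × (0.4 − 0.4) = 0.0000
1/(1 + e^{0.0000}) = 0.5000
P = 0.17 + 0.83 × 0.5000 = 0.5850

0.585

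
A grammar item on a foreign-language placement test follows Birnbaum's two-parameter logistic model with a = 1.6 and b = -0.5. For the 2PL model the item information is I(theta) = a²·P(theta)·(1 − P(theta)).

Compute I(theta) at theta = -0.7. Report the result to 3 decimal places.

P = 1/(1+e^{0.3200}) = 0.4207
P(1−P) = 0.4207 × 0.5793 = 0.2437
I = a² × P(1−P) = 1.6² × 0.2437 = 0.62389

0.624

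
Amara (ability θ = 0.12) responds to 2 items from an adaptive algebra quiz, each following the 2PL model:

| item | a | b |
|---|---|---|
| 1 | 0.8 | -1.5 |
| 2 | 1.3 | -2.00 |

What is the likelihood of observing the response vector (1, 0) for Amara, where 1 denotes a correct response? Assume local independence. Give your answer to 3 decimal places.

P(θ) = 1 / (1 + exp(−a(θ − b)))
P_1 = 1/(1+e^{-1.2960}) = 0.7852
P_2 = 1/(1+e^{-2.7560}) = 0.9403
L = P_1 × (1−P_2) = 0.7852 × 0.0597 = 0.04691

0.047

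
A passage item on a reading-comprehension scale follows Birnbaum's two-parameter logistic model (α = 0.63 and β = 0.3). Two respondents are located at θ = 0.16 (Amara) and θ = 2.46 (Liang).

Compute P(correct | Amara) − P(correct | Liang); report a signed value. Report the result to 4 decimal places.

P(θ) = 1 / (1 + exp(−α(θ − β)))
P(Amara) = 0.4780  [exponent -0.0882]
P(Liang) = 0.7959  [exponent 1.3608]
Difference = 0.4780 − 0.7959 = -0.3179

-0.3179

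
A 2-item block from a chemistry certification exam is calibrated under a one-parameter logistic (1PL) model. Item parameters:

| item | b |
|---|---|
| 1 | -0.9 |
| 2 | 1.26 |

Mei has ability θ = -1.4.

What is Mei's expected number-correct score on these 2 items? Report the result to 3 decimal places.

P(θ) = 1 / (1 + exp(−(θ − b)))
P_1 = 1/(1+e^{0.5000}) = 0.3775
P_2 = 1/(1+e^{2.6600}) = 0.0654
E[score] = 0.3775 + 0.0654 = 0.4429

0.443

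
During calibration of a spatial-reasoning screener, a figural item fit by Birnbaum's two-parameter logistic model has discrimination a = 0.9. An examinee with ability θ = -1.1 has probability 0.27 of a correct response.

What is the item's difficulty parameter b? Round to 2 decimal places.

0.01

P(θ) = 1 / (1 + exp(−a(θ − b)))
logit(0.27) = ln(0.27/0.73) = -0.9946
b = θ − logit/(a) = -1.1 − (-0.9946)/0.9000 = 0.0051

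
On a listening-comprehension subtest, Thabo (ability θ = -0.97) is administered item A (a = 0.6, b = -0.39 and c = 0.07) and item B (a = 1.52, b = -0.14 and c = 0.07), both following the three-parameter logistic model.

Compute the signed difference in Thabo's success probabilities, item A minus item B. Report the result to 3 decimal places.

0.180

P(θ) = c + (1 − c) · 1 / (1 + exp(−a(θ − b)))
P_A = 0.4549
P_B = 0.2752
P_A − P_B = 0.1796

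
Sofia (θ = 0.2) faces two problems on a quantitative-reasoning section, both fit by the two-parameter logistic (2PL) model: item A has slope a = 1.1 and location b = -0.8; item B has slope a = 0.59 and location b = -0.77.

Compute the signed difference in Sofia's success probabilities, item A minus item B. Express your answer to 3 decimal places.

P(θ) = 1 / (1 + exp(−a(θ − b)))
P_A = 0.7503
P_B = 0.6393
P_A − P_B = 0.1110

0.111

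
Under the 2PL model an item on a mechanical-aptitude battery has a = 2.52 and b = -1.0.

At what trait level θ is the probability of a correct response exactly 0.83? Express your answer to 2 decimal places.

P(θ) = 1 / (1 + exp(−a(θ − b)))
logit = ln(0.8300/0.1700) = 1.5856
θ = b + logit/(a) = -1.0 + 1.5856/2.5200 = -0.3708

-0.37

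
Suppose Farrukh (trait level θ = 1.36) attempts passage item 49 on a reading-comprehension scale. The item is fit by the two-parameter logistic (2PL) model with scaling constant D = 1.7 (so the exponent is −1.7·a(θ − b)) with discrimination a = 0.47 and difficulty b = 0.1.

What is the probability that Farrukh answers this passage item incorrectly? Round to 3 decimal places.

0.268

P(θ) = 1 / (1 + exp(−D·a(θ − b)))
Exponent: 1.7 × 0.47 × (1.36 − 0.1) = 1.0067
1/(1 + e^{-1.0067}) = 0.7324
P = 0.7324
P(incorrect) = 1 − 0.7324 = 0.2676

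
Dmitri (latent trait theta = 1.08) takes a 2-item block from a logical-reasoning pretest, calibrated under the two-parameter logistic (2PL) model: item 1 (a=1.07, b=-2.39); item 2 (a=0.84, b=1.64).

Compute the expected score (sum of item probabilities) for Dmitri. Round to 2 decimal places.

P(theta) = 1 / (1 + exp(−a(theta − b)))
P_1 = 1/(1+e^{-3.7129}) = 0.9762
P_2 = 1/(1+e^{0.4704}) = 0.3845
E[score] = 0.9762 + 0.3845 = 1.3607

1.36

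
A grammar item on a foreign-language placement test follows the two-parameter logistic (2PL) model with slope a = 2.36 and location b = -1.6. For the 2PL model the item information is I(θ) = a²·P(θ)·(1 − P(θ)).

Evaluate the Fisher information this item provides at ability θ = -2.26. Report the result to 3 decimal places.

0.800

P = 1/(1+e^{1.5576}) = 0.1740
P(1−P) = 0.1740 × 0.8260 = 0.1437
I = a² × P(1−P) = 2.36² × 0.1437 = 0.80045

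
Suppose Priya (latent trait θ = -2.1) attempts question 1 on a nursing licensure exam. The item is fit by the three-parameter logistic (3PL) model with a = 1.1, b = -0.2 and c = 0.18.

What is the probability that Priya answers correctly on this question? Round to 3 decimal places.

P(θ) = c + (1 − c) · 1 / (1 + exp(−a(θ − b)))
Exponent: 1.1 × (-2.1 − (-0.2)) = -2.0900
1/(1 + e^{2.0900}) = 0.1101
P = 0.18 + 0.82 × 0.1101 = 0.2703

0.270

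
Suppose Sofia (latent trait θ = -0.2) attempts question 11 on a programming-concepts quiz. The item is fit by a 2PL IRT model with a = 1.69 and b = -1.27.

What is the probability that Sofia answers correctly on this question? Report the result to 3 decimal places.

P(θ) = 1 / (1 + exp(−a(θ − b)))
Exponent: 1.69 × (-0.2 − (-1.27)) = 1.8083
1/(1 + e^{-1.8083}) = 0.8592

0.859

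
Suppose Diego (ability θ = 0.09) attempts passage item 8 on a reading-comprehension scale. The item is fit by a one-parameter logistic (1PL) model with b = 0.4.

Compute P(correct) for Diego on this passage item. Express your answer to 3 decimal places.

P(θ) = 1 / (1 + exp(−(θ − b)))
Exponent: (0.09 − 0.4) = -0.3100
1/(1 + e^{0.3100}) = 0.4231
P = 0.4231

0.423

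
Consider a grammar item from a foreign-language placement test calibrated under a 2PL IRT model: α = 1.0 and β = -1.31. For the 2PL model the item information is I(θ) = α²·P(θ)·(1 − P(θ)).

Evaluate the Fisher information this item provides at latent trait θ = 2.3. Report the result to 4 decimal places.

0.0256

P = 1/(1+e^{-3.6100}) = 0.9737
P(1−P) = 0.9737 × 0.0263 = 0.0256
I = α² × P(1−P) = 1.0² × 0.0256 = 0.02565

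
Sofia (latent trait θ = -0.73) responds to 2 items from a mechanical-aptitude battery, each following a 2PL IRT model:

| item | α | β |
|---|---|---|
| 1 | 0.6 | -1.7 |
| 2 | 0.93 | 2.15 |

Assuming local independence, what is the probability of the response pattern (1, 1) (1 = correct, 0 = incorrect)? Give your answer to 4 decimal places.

P(θ) = 1 / (1 + exp(−α(θ − β)))
P_1 = 1/(1+e^{-0.5820}) = 0.6415
P_2 = 1/(1+e^{2.6784}) = 0.0643
L = P_1 × P_2 = 0.6415 × 0.0643 = 0.04122

0.0412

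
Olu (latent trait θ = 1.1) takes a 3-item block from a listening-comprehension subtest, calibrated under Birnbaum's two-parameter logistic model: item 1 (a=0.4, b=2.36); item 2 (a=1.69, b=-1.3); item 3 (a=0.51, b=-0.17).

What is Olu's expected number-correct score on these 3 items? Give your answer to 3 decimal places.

2.016

P(θ) = 1 / (1 + exp(−a(θ − b)))
P_1 = 1/(1+e^{0.5040}) = 0.3766
P_2 = 1/(1+e^{-4.0560}) = 0.9830
P_3 = 1/(1+e^{-0.6477}) = 0.6565
E[score] = 0.3766 + 0.9830 + 0.6565 = 2.0161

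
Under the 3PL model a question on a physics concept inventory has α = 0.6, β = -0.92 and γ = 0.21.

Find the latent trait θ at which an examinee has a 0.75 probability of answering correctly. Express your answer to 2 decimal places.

0.36

P(θ) = γ + (1 − γ) · 1 / (1 + exp(−α(θ − β)))
Remove guessing floor: (0.75 − 0.21)/(1 − 0.21) = 0.6835
logit = ln(0.6835/0.3165) = 0.7701
θ = β + logit/(α) = -0.92 + 0.7701/0.6000 = 0.3635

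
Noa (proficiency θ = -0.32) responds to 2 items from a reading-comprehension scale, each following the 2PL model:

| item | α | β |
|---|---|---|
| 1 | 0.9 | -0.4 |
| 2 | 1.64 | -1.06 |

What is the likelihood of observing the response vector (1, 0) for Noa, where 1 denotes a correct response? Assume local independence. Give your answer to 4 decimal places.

P(θ) = 1 / (1 + exp(−α(θ − β)))
P_1 = 1/(1+e^{-0.0720}) = 0.5180
P_2 = 1/(1+e^{-1.2136}) = 0.7709
L = P_1 × (1−P_2) = 0.5180 × 0.2291 = 0.11865

0.1187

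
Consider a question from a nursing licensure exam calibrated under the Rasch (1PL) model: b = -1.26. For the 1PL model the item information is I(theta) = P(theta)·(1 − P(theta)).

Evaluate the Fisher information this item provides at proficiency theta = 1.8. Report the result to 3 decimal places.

P = 1/(1+e^{-3.0600}) = 0.9552
P(1−P) = 0.9552 × 0.0448 = 0.0428
I = P(1−P) = 0.04278

0.043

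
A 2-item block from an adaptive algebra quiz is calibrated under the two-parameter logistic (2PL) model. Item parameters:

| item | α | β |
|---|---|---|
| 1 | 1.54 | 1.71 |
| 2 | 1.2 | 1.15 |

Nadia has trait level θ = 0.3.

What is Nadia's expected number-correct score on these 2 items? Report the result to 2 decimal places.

0.37

P(θ) = 1 / (1 + exp(−α(θ − β)))
P_1 = 1/(1+e^{2.1714}) = 0.1023
P_2 = 1/(1+e^{1.0200}) = 0.2650
E[score] = 0.1023 + 0.2650 = 0.3674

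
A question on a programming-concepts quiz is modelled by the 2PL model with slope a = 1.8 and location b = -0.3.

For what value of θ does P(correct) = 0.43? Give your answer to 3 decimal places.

P(θ) = 1 / (1 + exp(−a(θ − b)))
logit = ln(0.4300/0.5700) = -0.2819
θ = b + logit/(a) = -0.3 + (-0.2819)/1.8000 = -0.4566

-0.457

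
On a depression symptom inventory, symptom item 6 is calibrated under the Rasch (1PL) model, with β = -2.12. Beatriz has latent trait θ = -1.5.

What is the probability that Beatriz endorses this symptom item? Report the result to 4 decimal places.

P(θ) = 1 / (1 + exp(−(θ − β)))
Exponent: (-1.5 − (-2.12)) = 0.6200
1/(1 + e^{-0.6200}) = 0.6502
P = 0.6502

0.6502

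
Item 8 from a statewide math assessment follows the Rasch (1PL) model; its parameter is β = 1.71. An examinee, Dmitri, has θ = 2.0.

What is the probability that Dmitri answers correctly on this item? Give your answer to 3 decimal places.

P(θ) = 1 / (1 + exp(−(θ − β)))
Exponent: (2.0 − 1.71) = 0.2900
1/(1 + e^{-0.2900}) = 0.5720
P = 0.5720

0.572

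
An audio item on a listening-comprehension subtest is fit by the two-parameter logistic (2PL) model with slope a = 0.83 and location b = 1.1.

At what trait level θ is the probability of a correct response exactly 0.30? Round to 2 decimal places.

P(θ) = 1 / (1 + exp(−a(θ − b)))
logit = ln(0.3000/0.7000) = -0.8473
θ = b + logit/(a) = 1.1 + (-0.8473)/0.8300 = 0.0792

0.08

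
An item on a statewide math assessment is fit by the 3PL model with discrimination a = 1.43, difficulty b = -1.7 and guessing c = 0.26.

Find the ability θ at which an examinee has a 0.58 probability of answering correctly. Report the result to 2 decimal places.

P(θ) = c + (1 − c) · 1 / (1 + exp(−a(θ − b)))
Remove guessing floor: (0.58 − 0.26)/(1 − 0.26) = 0.4324
logit = ln(0.4324/0.5676) = -0.2719
θ = b + logit/(a) = -1.7 + (-0.2719)/1.4300 = -1.8902

-1.89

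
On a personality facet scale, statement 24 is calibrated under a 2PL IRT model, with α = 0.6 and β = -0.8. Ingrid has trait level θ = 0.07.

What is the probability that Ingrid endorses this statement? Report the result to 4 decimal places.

P(θ) = 1 / (1 + exp(−α(θ − β)))
Exponent: 0.6 × (0.07 − (-0.8)) = 0.5220
1/(1 + e^{-0.5220}) = 0.6276

0.6276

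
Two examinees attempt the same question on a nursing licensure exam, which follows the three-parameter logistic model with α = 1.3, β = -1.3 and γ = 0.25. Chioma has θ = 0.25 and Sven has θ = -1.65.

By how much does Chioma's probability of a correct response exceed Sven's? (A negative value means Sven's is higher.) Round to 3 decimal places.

0.371

P(θ) = γ + (1 − γ) · 1 / (1 + exp(−α(θ − β)))
P(Chioma) = 0.9118  [exponent 2.0150]
P(Sven) = 0.5411  [exponent -0.4550]
Difference = 0.9118 − 0.5411 = 0.3706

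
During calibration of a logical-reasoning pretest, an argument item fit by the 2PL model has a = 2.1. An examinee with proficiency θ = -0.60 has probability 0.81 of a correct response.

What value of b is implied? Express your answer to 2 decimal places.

P(θ) = 1 / (1 + exp(−a(θ − b)))
logit(0.81) = ln(0.81/0.19) = 1.4500
b = θ − logit/(a) = -0.60 − 1.4500/2.1000 = -1.2905

-1.29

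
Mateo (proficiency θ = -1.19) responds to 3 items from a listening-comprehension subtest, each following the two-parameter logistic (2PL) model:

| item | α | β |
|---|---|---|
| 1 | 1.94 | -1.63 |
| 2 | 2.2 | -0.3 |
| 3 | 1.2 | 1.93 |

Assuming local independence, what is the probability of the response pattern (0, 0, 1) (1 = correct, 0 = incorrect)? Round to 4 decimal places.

P(θ) = 1 / (1 + exp(−α(θ − β)))
P_1 = 1/(1+e^{-0.8536}) = 0.7013
P_2 = 1/(1+e^{1.9580}) = 0.1237
P_3 = 1/(1+e^{3.7440}) = 0.0231
L = (1−P_1) × (1−P_2) × P_3 = 0.2987 × 0.8763 × 0.0231 = 0.00605

0.0060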